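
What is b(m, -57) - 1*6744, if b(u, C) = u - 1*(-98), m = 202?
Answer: -6444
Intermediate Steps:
b(u, C) = 98 + u (b(u, C) = u + 98 = 98 + u)
b(m, -57) - 1*6744 = (98 + 202) - 1*6744 = 300 - 6744 = -6444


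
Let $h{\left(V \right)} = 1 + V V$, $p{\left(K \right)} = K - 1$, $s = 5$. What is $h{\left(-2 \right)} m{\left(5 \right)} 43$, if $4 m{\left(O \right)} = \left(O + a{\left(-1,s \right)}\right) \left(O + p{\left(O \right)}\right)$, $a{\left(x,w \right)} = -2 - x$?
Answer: $1935$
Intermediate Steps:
$p{\left(K \right)} = -1 + K$ ($p{\left(K \right)} = K - 1 = -1 + K$)
$m{\left(O \right)} = \frac{\left(-1 + O\right) \left(-1 + 2 O\right)}{4}$ ($m{\left(O \right)} = \frac{\left(O - 1\right) \left(O + \left(-1 + O\right)\right)}{4} = \frac{\left(O + \left(-2 + 1\right)\right) \left(-1 + 2 O\right)}{4} = \frac{\left(O - 1\right) \left(-1 + 2 O\right)}{4} = \frac{\left(-1 + O\right) \left(-1 + 2 O\right)}{4}$)
$h{\left(V \right)} = 1 + V^{2}$
$h{\left(-2 \right)} m{\left(5 \right)} 43 = \left(1 + \left(-2\right)^{2}\right) \left(\frac{1}{4} + \frac{5^{2}}{2} - \frac{15}{4}\right) 43 = \left(1 + 4\right) \left(\frac{1}{4} + \frac{1}{2} \cdot 25 - \frac{15}{4}\right) 43 = 5 \left(\frac{1}{4} + \frac{25}{2} - \frac{15}{4}\right) 43 = 5 \cdot 9 \cdot 43 = 45 \cdot 43 = 1935$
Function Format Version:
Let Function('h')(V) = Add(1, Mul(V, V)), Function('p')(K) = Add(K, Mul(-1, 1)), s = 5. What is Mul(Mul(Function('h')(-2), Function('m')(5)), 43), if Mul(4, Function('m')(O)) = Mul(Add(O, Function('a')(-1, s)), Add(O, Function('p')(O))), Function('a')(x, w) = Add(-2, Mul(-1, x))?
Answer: 1935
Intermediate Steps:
Function('p')(K) = Add(-1, K) (Function('p')(K) = Add(K, -1) = Add(-1, K))
Function('m')(O) = Mul(Rational(1, 4), Add(-1, O), Add(-1, Mul(2, O))) (Function('m')(O) = Mul(Rational(1, 4), Mul(Add(O, Add(-2, Mul(-1, -1))), Add(O, Add(-1, O)))) = Mul(Rational(1, 4), Mul(Add(O, Add(-2, 1)), Add(-1, Mul(2, O)))) = Mul(Rational(1, 4), Mul(Add(O, -1), Add(-1, Mul(2, O)))) = Mul(Rational(1, 4), Mul(Add(-1, O), Add(-1, Mul(2, O)))) = Mul(Rational(1, 4), Add(-1, O), Add(-1, Mul(2, O))))
Function('h')(V) = Add(1, Pow(V, 2))
Mul(Mul(Function('h')(-2), Function('m')(5)), 43) = Mul(Mul(Add(1, Pow(-2, 2)), Add(Rational(1, 4), Mul(Rational(1, 2), Pow(5, 2)), Mul(Rational(-3, 4), 5))), 43) = Mul(Mul(Add(1, 4), Add(Rational(1, 4), Mul(Rational(1, 2), 25), Rational(-15, 4))), 43) = Mul(Mul(5, Add(Rational(1, 4), Rational(25, 2), Rational(-15, 4))), 43) = Mul(Mul(5, 9), 43) = Mul(45, 43) = 1935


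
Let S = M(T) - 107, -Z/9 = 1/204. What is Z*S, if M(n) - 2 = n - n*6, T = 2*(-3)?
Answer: 225/68 ≈ 3.3088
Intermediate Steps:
T = -6
Z = -3/68 (Z = -9/204 = -9*1/204 = -3/68 ≈ -0.044118)
M(n) = 2 - 5*n (M(n) = 2 + (n - n*6) = 2 + (n - 6*n) = 2 - 5*n)
S = -75 (S = (2 - 5*(-6)) - 107 = (2 + 30) - 107 = 32 - 107 = -75)
Z*S = -3/68*(-75) = 225/68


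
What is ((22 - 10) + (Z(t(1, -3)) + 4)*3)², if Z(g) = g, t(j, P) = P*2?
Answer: 36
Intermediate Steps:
t(j, P) = 2*P
((22 - 10) + (Z(t(1, -3)) + 4)*3)² = ((22 - 10) + (2*(-3) + 4)*3)² = (12 + (-6 + 4)*3)² = (12 - 2*3)² = (12 - 6)² = 6² = 36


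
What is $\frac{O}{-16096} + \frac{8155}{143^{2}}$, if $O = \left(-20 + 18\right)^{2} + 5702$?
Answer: $\frac{7290443}{164573552} \approx 0.044299$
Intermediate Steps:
$O = 5706$ ($O = \left(-2\right)^{2} + 5702 = 4 + 5702 = 5706$)
$\frac{O}{-16096} + \frac{8155}{143^{2}} = \frac{5706}{-16096} + \frac{8155}{143^{2}} = 5706 \left(- \frac{1}{16096}\right) + \frac{8155}{20449} = - \frac{2853}{8048} + 8155 \cdot \frac{1}{20449} = - \frac{2853}{8048} + \frac{8155}{20449} = \frac{7290443}{164573552}$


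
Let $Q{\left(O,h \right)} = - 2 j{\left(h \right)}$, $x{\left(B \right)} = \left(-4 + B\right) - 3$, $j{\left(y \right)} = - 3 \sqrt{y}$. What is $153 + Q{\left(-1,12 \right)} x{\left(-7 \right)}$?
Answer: $153 - 168 \sqrt{3} \approx -137.98$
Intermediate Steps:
$x{\left(B \right)} = -7 + B$
$Q{\left(O,h \right)} = 6 \sqrt{h}$ ($Q{\left(O,h \right)} = - 2 \left(- 3 \sqrt{h}\right) = 6 \sqrt{h}$)
$153 + Q{\left(-1,12 \right)} x{\left(-7 \right)} = 153 + 6 \sqrt{12} \left(-7 - 7\right) = 153 + 6 \cdot 2 \sqrt{3} \left(-14\right) = 153 + 12 \sqrt{3} \left(-14\right) = 153 - 168 \sqrt{3}$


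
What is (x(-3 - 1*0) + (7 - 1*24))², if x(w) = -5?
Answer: 484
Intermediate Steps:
(x(-3 - 1*0) + (7 - 1*24))² = (-5 + (7 - 1*24))² = (-5 + (7 - 24))² = (-5 - 17)² = (-22)² = 484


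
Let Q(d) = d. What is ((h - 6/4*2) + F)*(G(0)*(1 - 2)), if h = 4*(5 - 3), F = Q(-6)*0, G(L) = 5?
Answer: -25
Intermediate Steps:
F = 0 (F = -6*0 = 0)
h = 8 (h = 4*2 = 8)
((h - 6/4*2) + F)*(G(0)*(1 - 2)) = ((8 - 6/4*2) + 0)*(5*(1 - 2)) = ((8 - 6*¼*2) + 0)*(5*(-1)) = ((8 - 3/2*2) + 0)*(-5) = ((8 - 3) + 0)*(-5) = (5 + 0)*(-5) = 5*(-5) = -25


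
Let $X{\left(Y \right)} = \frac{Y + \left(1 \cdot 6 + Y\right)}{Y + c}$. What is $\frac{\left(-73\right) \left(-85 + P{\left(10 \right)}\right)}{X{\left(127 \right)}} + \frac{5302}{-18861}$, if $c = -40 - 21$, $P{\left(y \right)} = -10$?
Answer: $\frac{863148979}{490386} \approx 1760.1$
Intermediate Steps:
$c = -61$ ($c = -40 - 21 = -61$)
$X{\left(Y \right)} = \frac{6 + 2 Y}{-61 + Y}$ ($X{\left(Y \right)} = \frac{Y + \left(1 \cdot 6 + Y\right)}{Y - 61} = \frac{Y + \left(6 + Y\right)}{-61 + Y} = \frac{6 + 2 Y}{-61 + Y}$)
$\frac{\left(-73\right) \left(-85 + P{\left(10 \right)}\right)}{X{\left(127 \right)}} + \frac{5302}{-18861} = \frac{\left(-73\right) \left(-85 - 10\right)}{2 \frac{1}{-61 + 127} \left(3 + 127\right)} + \frac{5302}{-18861} = \frac{\left(-73\right) \left(-95\right)}{2 \cdot \frac{1}{66} \cdot 130} + 5302 \left(- \frac{1}{18861}\right) = \frac{6935}{2 \cdot \frac{1}{66} \cdot 130} - \frac{5302}{18861} = \frac{6935}{\frac{130}{33}} - \frac{5302}{18861} = 6935 \cdot \frac{33}{130} - \frac{5302}{18861} = \frac{45771}{26} - \frac{5302}{18861} = \frac{863148979}{490386}$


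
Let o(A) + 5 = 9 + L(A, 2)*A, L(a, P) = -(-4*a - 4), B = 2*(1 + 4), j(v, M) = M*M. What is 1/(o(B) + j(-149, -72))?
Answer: 1/5628 ≈ 0.00017768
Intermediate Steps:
j(v, M) = M²
B = 10 (B = 2*5 = 10)
L(a, P) = 4 + 4*a (L(a, P) = -(-4 - 4*a) = 4 + 4*a)
o(A) = 4 + A*(4 + 4*A) (o(A) = -5 + (9 + (4 + 4*A)*A) = -5 + (9 + A*(4 + 4*A)) = 4 + A*(4 + 4*A))
1/(o(B) + j(-149, -72)) = 1/((4 + 4*10*(1 + 10)) + (-72)²) = 1/((4 + 4*10*11) + 5184) = 1/((4 + 440) + 5184) = 1/(444 + 5184) = 1/5628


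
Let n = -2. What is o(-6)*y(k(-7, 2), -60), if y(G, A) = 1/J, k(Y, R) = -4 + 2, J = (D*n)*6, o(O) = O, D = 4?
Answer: ⅛ ≈ 0.12500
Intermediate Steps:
J = -48 (J = (4*(-2))*6 = -8*6 = -48)
k(Y, R) = -2
y(G, A) = -1/48 (y(G, A) = 1/(-48) = -1/48)
o(-6)*y(k(-7, 2), -60) = -6*(-1/48) = ⅛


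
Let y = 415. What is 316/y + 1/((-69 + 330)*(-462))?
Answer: 38103497/50041530 ≈ 0.76144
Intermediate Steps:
316/y + 1/((-69 + 330)*(-462)) = 316/415 + 1/((-69 + 330)*(-462)) = 316*(1/415) - 1/462/261 = 316/415 + (1/261)*(-1/462) = 316/415 - 1/120582 = 38103497/50041530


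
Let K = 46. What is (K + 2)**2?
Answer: 2304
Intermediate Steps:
(K + 2)**2 = (46 + 2)**2 = 48**2 = 2304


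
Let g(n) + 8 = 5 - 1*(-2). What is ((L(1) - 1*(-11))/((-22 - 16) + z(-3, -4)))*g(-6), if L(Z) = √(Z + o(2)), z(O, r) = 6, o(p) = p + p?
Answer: 11/32 + √5/32 ≈ 0.41363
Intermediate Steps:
o(p) = 2*p
L(Z) = √(4 + Z) (L(Z) = √(Z + 2*2) = √(Z + 4) = √(4 + Z))
g(n) = -1 (g(n) = -8 + (5 - 1*(-2)) = -8 + (5 + 2) = -8 + 7 = -1)
((L(1) - 1*(-11))/((-22 - 16) + z(-3, -4)))*g(-6) = ((√(4 + 1) - 1*(-11))/((-22 - 16) + 6))*(-1) = ((√5 + 11)/(-38 + 6))*(-1) = ((11 + √5)/(-32))*(-1) = ((11 + √5)*(-1/32))*(-1) = (-11/32 - √5/32)*(-1) = 11/32 + √5/32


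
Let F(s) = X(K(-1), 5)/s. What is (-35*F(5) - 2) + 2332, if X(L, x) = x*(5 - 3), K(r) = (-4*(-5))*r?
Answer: 2260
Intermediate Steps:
K(r) = 20*r
X(L, x) = 2*x (X(L, x) = x*2 = 2*x)
F(s) = 10/s (F(s) = (2*5)/s = 10/s)
(-35*F(5) - 2) + 2332 = (-350/5 - 2) + 2332 = (-35*2 - 2) + 2332 = (-70 - 2) + 2332 = -72 + 2332 = 2260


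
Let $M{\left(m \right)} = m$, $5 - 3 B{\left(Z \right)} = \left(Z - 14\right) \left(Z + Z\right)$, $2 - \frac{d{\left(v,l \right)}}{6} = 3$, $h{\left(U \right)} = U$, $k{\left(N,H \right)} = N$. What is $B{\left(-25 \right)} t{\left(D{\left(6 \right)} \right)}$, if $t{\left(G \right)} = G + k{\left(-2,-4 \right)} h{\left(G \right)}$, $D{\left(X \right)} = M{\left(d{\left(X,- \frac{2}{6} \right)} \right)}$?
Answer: $-3890$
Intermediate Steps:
$d{\left(v,l \right)} = -6$ ($d{\left(v,l \right)} = 12 - 18 = -6$)
$B{\left(Z \right)} = \frac{5}{3} - \frac{2 Z \left(-14 + Z\right)}{3}$ ($B{\left(Z \right)} = \frac{5}{3} - \frac{\left(Z - 14\right) \left(Z + Z\right)}{3} = \frac{5}{3} - \frac{\left(-14 + Z\right) 2 Z}{3} = \frac{5}{3} - \frac{2 Z \left(-14 + Z\right)}{3}$)
$D{\left(X \right)} = -6$
$t{\left(G \right)} = - G$ ($t{\left(G \right)} = G - 2 G = - G$)
$B{\left(-25 \right)} t{\left(D{\left(6 \right)} \right)} = \left(\frac{5}{3} - \frac{2 \left(-25\right)^{2}}{3} + \frac{28}{3} \left(-25\right)\right) \left(\left(-1\right) \left(-6\right)\right) = \left(\frac{5}{3} - \frac{1250}{3} - \frac{700}{3}\right) 6 = \left(- \frac{1945}{3}\right) 6 = -3890$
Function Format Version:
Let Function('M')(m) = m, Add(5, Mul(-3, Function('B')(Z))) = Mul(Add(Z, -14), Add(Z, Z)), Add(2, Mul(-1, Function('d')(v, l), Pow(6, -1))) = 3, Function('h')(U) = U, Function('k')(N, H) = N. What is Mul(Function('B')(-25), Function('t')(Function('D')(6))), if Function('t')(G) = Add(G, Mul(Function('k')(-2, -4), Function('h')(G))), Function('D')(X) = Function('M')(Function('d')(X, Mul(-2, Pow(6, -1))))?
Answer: -3890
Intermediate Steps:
Function('d')(v, l) = -6 (Function('d')(v, l) = Add(12, Mul(-6, 3)) = Add(12, -18) = -6)
Function('B')(Z) = Add(Rational(5, 3), Mul(Rational(-2, 3), Z, Add(-14, Z))) (Function('B')(Z) = Add(Rational(5, 3), Mul(Rational(-1, 3), Mul(Add(Z, -14), Add(Z, Z)))) = Add(Rational(5, 3), Mul(Rational(-1, 3), Mul(Add(-14, Z), Mul(2, Z)))) = Add(Rational(5, 3), Mul(Rational(-1, 3), Mul(2, Z, Add(-14, Z)))) = Add(Rational(5, 3), Mul(Rational(-2, 3), Z, Add(-14, Z))))
Function('D')(X) = -6
Function('t')(G) = Mul(-1, G) (Function('t')(G) = Add(G, Mul(-2, G)) = Mul(-1, G))
Mul(Function('B')(-25), Function('t')(Function('D')(6))) = Mul(Add(Rational(5, 3), Mul(Rational(-2, 3), Pow(-25, 2)), Mul(Rational(28, 3), -25)), Mul(-1, -6)) = Mul(Add(Rational(5, 3), Mul(Rational(-2, 3), 625), Rational(-700, 3)), 6) = Mul(Add(Rational(5, 3), Rational(-1250, 3), Rational(-700, 3)), 6) = Mul(Rational(-1945, 3), 6) = -3890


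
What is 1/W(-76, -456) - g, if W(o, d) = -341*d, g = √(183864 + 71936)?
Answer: 1/155496 - 10*√2558 ≈ -505.77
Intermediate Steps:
g = 10*√2558 (g = √255800 = 10*√2558 ≈ 505.77)
1/W(-76, -456) - g = 1/(-341*(-456)) - 10*√2558 = 1/155496 - 10*√2558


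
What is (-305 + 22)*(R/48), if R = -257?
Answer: 72731/48 ≈ 1515.2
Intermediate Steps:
(-305 + 22)*(R/48) = (-305 + 22)*(-257/48) = -(-72731)/48 = -283*(-257/48) = 72731/48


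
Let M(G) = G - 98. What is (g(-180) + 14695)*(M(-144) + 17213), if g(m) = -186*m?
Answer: 817577925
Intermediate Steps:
M(G) = -98 + G
(g(-180) + 14695)*(M(-144) + 17213) = (-186*(-180) + 14695)*((-98 - 144) + 17213) = (33480 + 14695)*(-242 + 17213) = 48175*16971 = 817577925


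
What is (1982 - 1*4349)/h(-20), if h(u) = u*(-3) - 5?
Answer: -2367/55 ≈ -43.036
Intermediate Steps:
h(u) = -5 - 3*u (h(u) = -3*u - 5 = -5 - 3*u)
(1982 - 1*4349)/h(-20) = (1982 - 1*4349)/(-5 - 3*(-20)) = (1982 - 4349)/(-5 + 60) = -2367/55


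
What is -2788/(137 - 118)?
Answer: -2788/19 ≈ -146.74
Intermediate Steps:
-2788/(137 - 118) = -2788/19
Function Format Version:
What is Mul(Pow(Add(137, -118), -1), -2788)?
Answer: Rational(-2788, 19) ≈ -146.74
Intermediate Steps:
Mul(Pow(Add(137, -118), -1), -2788) = Mul(Pow(19, -1), -2788) = Mul(Rational(1, 19), -2788) = Rational(-2788, 19)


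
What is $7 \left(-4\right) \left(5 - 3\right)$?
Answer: $-56$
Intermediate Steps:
$7 \left(-4\right) \left(5 - 3\right) = - 28 \left(5 - 3\right) = \left(-28\right) 2 = -56$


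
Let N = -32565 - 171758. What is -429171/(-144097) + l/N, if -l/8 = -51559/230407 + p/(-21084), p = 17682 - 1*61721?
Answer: 106499350112999962099/35756984087588630307 ≈ 2.9784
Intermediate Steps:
p = -44039 (p = 17682 - 61721 = -44039)
N = -204323
l = -18119647834/1214475297 (l = -8*(-51559/230407 - 44039/(-21084)) = -8*(-51559*1/230407 - 44039*(-1/21084)) = -8*(-51559/230407 + 44039/21084) = -8*9059823917/4857901188 = -18119647834/1214475297 ≈ -14.920)
-429171/(-144097) + l/N = -429171/(-144097) - 18119647834/1214475297/(-204323) = -429171*(-1/144097) - 18119647834/1214475297*(-1/204323) = 429171/144097 + 18119647834/248145236108931 = 106499350112999962099/35756984087588630307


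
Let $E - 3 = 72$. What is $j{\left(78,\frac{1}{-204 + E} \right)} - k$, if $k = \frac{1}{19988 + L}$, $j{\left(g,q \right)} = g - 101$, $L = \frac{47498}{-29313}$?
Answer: $- \frac{13474826471}{585860746} \approx -23.0$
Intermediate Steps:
$L = - \frac{47498}{29313}$ ($L = 47498 \left(- \frac{1}{29313}\right) = - \frac{47498}{29313} \approx -1.6204$)
$E = 75$ ($E = 3 + 72 = 75$)
$j{\left(g,q \right)} = -101 + g$
$k = \frac{29313}{585860746}$ ($k = \frac{1}{19988 - \frac{47498}{29313}} = \frac{1}{\frac{585860746}{29313}} = \frac{29313}{585860746} \approx 5.0034 \cdot 10^{-5}$)
$j{\left(78,\frac{1}{-204 + E} \right)} - k = \left(-101 + 78\right) - \frac{29313}{585860746} = -23 - \frac{29313}{585860746} = - \frac{13474826471}{585860746}$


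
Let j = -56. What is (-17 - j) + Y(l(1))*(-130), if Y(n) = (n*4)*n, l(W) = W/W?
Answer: -481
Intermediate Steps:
l(W) = 1
Y(n) = 4*n² (Y(n) = (4*n)*n = 4*n²)
(-17 - j) + Y(l(1))*(-130) = (-17 - 1*(-56)) + (4*1²)*(-130) = (-17 + 56) + (4*1)*(-130) = 39 + 4*(-130) = 39 - 520 = -481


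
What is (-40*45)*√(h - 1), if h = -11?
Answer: -3600*I*√3 ≈ -6235.4*I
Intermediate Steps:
(-40*45)*√(h - 1) = (-40*45)*√(-11 - 1) = -3600*I*√3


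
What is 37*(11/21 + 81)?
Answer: 63344/21 ≈ 3016.4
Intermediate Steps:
37*(11/21 + 81) = 37*(1712/21) = 63344/21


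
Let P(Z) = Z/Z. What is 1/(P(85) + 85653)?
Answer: 1/85654 ≈ 1.1675e-5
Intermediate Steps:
P(Z) = 1
1/(P(85) + 85653) = 1/(1 + 85653) = 1/85654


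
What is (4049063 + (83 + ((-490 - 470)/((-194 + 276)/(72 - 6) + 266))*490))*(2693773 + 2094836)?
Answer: 170924108632994766/8819 ≈ 1.9381e+13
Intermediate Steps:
(4049063 + (83 + ((-490 - 470)/((-194 + 276)/(72 - 6) + 266))*490))*(2693773 + 2094836) = (4049063 + (83 - 960/(82/66 + 266)*490))*4788609 = (4049063 + (83 - 960/(82*(1/66) + 266)*490))*4788609 = (4049063 + (83 - 960/(41/33 + 266)*490))*4788609 = (4049063 + (83 - 960/8819/33*490))*4788609 = (4049063 + (83 - 960*33/8819*490))*4788609 = (4049063 + (83 - 31680/8819*490))*4788609 = (4049063 + (83 - 15523200/8819))*4788609 = (4049063 - 14791223/8819)*4788609 = (35693895374/8819)*4788609 = 170924108632994766/8819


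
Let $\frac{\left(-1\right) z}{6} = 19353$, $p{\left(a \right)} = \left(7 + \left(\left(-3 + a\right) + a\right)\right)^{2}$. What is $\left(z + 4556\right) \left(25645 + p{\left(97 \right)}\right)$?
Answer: $-7234684138$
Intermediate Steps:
$p{\left(a \right)} = \left(4 + 2 a\right)^{2}$ ($p{\left(a \right)} = \left(7 + \left(-3 + 2 a\right)\right)^{2} = \left(4 + 2 a\right)^{2}$)
$z = -116118$ ($z = \left(-6\right) 19353 = -116118$)
$\left(z + 4556\right) \left(25645 + p{\left(97 \right)}\right) = \left(-116118 + 4556\right) \left(25645 + 4 \left(2 + 97\right)^{2}\right) = - 111562 \left(25645 + 4 \cdot 99^{2}\right) = - 111562 \left(25645 + 4 \cdot 9801\right) = - 111562 \left(25645 + 39204\right) = \left(-111562\right) 64849 = -7234684138$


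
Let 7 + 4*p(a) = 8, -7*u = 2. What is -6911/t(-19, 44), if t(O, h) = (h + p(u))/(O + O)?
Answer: 1050472/177 ≈ 5934.9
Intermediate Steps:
u = -2/7 (u = -⅐*2 = -2/7 ≈ -0.28571)
p(a) = ¼ (p(a) = -7/4 + (¼)*8 = -7/4 + 2 = ¼)
t(O, h) = (¼ + h)/(2*O) (t(O, h) = (h + ¼)/(O + O) = (¼ + h)/((2*O)) = (¼ + h)*(1/(2*O)) = (¼ + h)/(2*O))
-6911/t(-19, 44) = -6911*(-152/(1 + 4*44)) = -6911*(-152/(1 + 176)) = -6911/((⅛)*(-1/19)*177) = -6911/(-177/152) = -6911*(-152/177) = 1050472/177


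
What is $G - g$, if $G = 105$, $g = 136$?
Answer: $-31$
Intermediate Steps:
$G - g = 105 - 136 = -31$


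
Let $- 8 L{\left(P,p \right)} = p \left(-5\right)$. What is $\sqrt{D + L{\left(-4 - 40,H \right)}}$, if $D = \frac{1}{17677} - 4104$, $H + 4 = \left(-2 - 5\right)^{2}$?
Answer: $\frac{i \sqrt{20377831036574}}{70708} \approx 63.843 i$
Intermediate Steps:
$H = 45$ ($H = -4 + \left(-2 - 5\right)^{2} = -4 + \left(-7\right)^{2} = -4 + 49 = 45$)
$D = - \frac{72546407}{17677}$ ($D = \frac{1}{17677} - 4104 = - \frac{72546407}{17677} \approx -4104.0$)
$L{\left(P,p \right)} = \frac{5 p}{8}$ ($L{\left(P,p \right)} = - \frac{p \left(-5\right)}{8} = - \frac{\left(-5\right) p}{8} = \frac{5 p}{8}$)
$\sqrt{D + L{\left(-4 - 40,H \right)}} = \sqrt{- \frac{72546407}{17677} + \frac{5}{8} \cdot 45} = \sqrt{- \frac{72546407}{17677} + \frac{225}{8}} = \sqrt{- \frac{576393931}{141416}} = \frac{i \sqrt{20377831036574}}{70708}$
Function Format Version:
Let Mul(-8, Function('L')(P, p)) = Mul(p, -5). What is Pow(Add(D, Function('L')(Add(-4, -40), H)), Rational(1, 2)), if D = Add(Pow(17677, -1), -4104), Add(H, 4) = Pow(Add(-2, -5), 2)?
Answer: Mul(Rational(1, 70708), I, Pow(20377831036574, Rational(1, 2))) ≈ Mul(63.843, I)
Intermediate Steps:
H = 45 (H = Add(-4, Pow(Add(-2, -5), 2)) = Add(-4, Pow(-7, 2)) = Add(-4, 49) = 45)
D = Rational(-72546407, 17677) (D = Add(Rational(1, 17677), -4104) = Rational(-72546407, 17677) ≈ -4104.0)
Function('L')(P, p) = Mul(Rational(5, 8), p) (Function('L')(P, p) = Mul(Rational(-1, 8), Mul(p, -5)) = Mul(Rational(-1, 8), Mul(-5, p)) = Mul(Rational(5, 8), p))
Pow(Add(D, Function('L')(Add(-4, -40), H)), Rational(1, 2)) = Pow(Add(Rational(-72546407, 17677), Mul(Rational(5, 8), 45)), Rational(1, 2)) = Pow(Add(Rational(-72546407, 17677), Rational(225, 8)), Rational(1, 2)) = Pow(Rational(-576393931, 141416), Rational(1, 2)) = Mul(Rational(1, 70708), I, Pow(20377831036574, Rational(1, 2)))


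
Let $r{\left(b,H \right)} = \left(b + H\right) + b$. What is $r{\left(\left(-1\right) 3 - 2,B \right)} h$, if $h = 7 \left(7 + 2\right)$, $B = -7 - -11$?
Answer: $-378$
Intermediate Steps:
$B = 4$ ($B = -7 + 11 = 4$)
$r{\left(b,H \right)} = H + 2 b$ ($r{\left(b,H \right)} = \left(H + b\right) + b = H + 2 b$)
$h = 63$ ($h = 7 \cdot 9 = 63$)
$r{\left(\left(-1\right) 3 - 2,B \right)} h = \left(4 + 2 \left(\left(-1\right) 3 - 2\right)\right) 63 = \left(4 + 2 \left(-3 - 2\right)\right) 63 = \left(4 + 2 \left(-5\right)\right) 63 = \left(4 - 10\right) 63 = \left(-6\right) 63 = -378$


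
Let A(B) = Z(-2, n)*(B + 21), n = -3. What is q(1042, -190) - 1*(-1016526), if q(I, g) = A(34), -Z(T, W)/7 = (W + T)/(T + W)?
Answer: 1016141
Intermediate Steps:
Z(T, W) = -7 (Z(T, W) = -7*(W + T)/(T + W) = -7*(T + W)/(T + W) = -7*1 = -7)
A(B) = -147 - 7*B (A(B) = -7*(B + 21) = -7*(21 + B) = -147 - 7*B)
q(I, g) = -385 (q(I, g) = -147 - 7*34 = -147 - 238 = -385)
q(1042, -190) - 1*(-1016526) = -385 - 1*(-1016526) = -385 + 1016526 = 1016141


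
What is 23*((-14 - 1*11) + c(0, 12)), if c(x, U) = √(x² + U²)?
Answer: -299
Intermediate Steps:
c(x, U) = √(U² + x²)
23*((-14 - 1*11) + c(0, 12)) = 23*((-14 - 1*11) + √(12² + 0²)) = 23*((-14 - 11) + √(144 + 0)) = 23*(-25 + √144) = 23*(-25 + 12) = 23*(-13) = -299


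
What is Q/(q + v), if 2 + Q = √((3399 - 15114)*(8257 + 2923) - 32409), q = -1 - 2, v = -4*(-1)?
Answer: -2 + I*√131006109 ≈ -2.0 + 11446.0*I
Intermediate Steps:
v = 4
q = -3
Q = -2 + I*√131006109 (Q = -2 + √((3399 - 15114)*(8257 + 2923) - 32409) = -2 + √(-11715*11180 - 32409) = -2 + √(-130973700 - 32409) = -2 + √(-131006109) = -2 + I*√131006109 ≈ -2.0 + 11446.0*I)
Q/(q + v) = (-2 + I*√131006109)/(-3 + 4) = (-2 + I*√131006109)/1 = 1*(-2 + I*√131006109) = -2 + I*√131006109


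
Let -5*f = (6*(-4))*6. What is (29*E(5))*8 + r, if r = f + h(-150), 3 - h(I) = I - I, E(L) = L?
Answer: 5959/5 ≈ 1191.8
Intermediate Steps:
h(I) = 3 (h(I) = 3 - (I - I) = 3 - 1*0 = 3 + 0 = 3)
f = 144/5 (f = -6*(-4)*6/5 = -(-24)*6/5 = -⅕*(-144) = 144/5 ≈ 28.800)
r = 159/5 (r = 144/5 + 3 = 159/5 ≈ 31.800)
(29*E(5))*8 + r = (29*5)*8 + 159/5 = 145*8 + 159/5 = 1160 + 159/5 = 5959/5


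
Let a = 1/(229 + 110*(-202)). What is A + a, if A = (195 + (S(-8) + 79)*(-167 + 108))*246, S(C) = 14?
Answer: -28628587513/21991 ≈ -1.3018e+6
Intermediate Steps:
A = -1301832 (A = (195 + (14 + 79)*(-167 + 108))*246 = (195 + 93*(-59))*246 = (195 - 5487)*246 = -5292*246 = -1301832)
a = -1/21991 (a = 1/(229 - 22220) = 1/(-21991) = -1/21991 ≈ -4.5473e-5)
A + a = -1301832 - 1/21991 = -28628587513/21991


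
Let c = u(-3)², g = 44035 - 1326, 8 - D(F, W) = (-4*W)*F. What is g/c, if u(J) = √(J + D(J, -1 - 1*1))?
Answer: 42709/29 ≈ 1472.7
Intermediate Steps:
D(F, W) = 8 + 4*F*W (D(F, W) = 8 - (-4*W)*F = 8 - (-4)*F*W = 8 + 4*F*W)
u(J) = √(8 - 7*J) (u(J) = √(J + (8 + 4*J*(-1 - 1*1))) = √(J + (8 + 4*J*(-1 - 1))) = √(J + (8 + 4*J*(-2))) = √(J + (8 - 8*J)) = √(8 - 7*J))
g = 42709
c = 29 (c = (√(8 - 7*(-3)))² = (√(8 + 21))² = (√29)² = 29)
g/c = 42709/29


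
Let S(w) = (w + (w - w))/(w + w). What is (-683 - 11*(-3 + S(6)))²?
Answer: 1718721/4 ≈ 4.2968e+5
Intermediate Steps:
S(w) = ½ (S(w) = (w + 0)/((2*w)) = w*(1/(2*w)) = ½)
(-683 - 11*(-3 + S(6)))² = (-683 - 11*(-3 + ½))² = (-683 - 11*(-5/2))² = (-683 + 55/2)² = (-1311/2)² = 1718721/4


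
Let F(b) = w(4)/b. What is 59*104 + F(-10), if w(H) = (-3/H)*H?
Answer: 61363/10 ≈ 6136.3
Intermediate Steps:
w(H) = -3
F(b) = -3/b
59*104 + F(-10) = 59*104 - 3/(-10) = 6136 - 3*(-1/10) = 6136 + 3/10 = 61363/10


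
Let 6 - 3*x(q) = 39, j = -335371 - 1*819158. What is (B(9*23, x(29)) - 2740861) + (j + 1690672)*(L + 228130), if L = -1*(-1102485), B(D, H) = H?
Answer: 713397177073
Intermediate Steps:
j = -1154529 (j = -335371 - 819158 = -1154529)
x(q) = -11 (x(q) = 2 - ⅓*39 = 2 - 13 = -11)
L = 1102485
(B(9*23, x(29)) - 2740861) + (j + 1690672)*(L + 228130) = (-11 - 2740861) + (-1154529 + 1690672)*(1102485 + 228130) = -2740872 + 536143*1330615 = -2740872 + 713399917945 = 713397177073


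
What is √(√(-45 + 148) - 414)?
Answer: √(-414 + √103) ≈ 20.096*I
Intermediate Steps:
√(√(-45 + 148) - 414) = √(√103 - 414) = √(-414 + √103)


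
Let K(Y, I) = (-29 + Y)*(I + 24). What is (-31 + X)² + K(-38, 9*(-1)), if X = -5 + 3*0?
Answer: 291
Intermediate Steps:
X = -5 (X = -5 + 0 = -5)
K(Y, I) = (-29 + Y)*(24 + I)
(-31 + X)² + K(-38, 9*(-1)) = (-31 - 5)² + (-696 - 261*(-1) + 24*(-38) + (9*(-1))*(-38)) = (-36)² + (-696 - 29*(-9) - 912 - 9*(-38)) = 1296 + (-696 + 261 - 912 + 342) = 1296 - 1005 = 291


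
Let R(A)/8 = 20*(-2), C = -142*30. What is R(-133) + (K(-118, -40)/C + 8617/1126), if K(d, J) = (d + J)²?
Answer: -381591061/1199190 ≈ -318.21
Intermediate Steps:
K(d, J) = (J + d)²
C = -4260
R(A) = -320 (R(A) = 8*(20*(-2)) = 8*(-40) = -320)
R(-133) + (K(-118, -40)/C + 8617/1126) = -320 + ((-40 - 118)²/(-4260) + 8617/1126) = -320 + ((-158)²*(-1/4260) + 8617*(1/1126)) = -320 + (24964*(-1/4260) + 8617/1126) = -320 + (-6241/1065 + 8617/1126) = -320 + 2149739/1199190 = -381591061/1199190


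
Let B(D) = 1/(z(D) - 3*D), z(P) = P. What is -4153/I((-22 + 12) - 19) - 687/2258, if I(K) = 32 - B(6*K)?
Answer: -3271010697/25142830 ≈ -130.10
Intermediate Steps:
B(D) = -1/(2*D) (B(D) = 1/(D - 3*D) = 1/(-2*D) = -1/(2*D))
I(K) = 32 + 1/(12*K) (I(K) = 32 - (-1)/(2*(6*K)) = 32 - (-1)*1/(6*K)/2 = 32 - (-1)/(12*K) = 32 + 1/(12*K))
-4153/I((-22 + 12) - 19) - 687/2258 = -4153/(32 + 1/(12*((-22 + 12) - 19))) - 687/2258 = -4153/(32 + 1/(12*(-10 - 19))) - 687*1/2258 = -4153/(32 + (1/12)/(-29)) - 687/2258 = -4153/(32 + (1/12)*(-1/29)) - 687/2258 = -4153/(32 - 1/348) - 687/2258 = -4153/11135/348 - 687/2258 = -4153*348/11135 - 687/2258 = -1445244/11135 - 687/2258 = -3271010697/25142830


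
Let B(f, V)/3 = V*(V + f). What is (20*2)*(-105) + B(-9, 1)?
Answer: -4224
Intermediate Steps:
B(f, V) = 3*V*(V + f) (B(f, V) = 3*(V*(V + f)) = 3*V*(V + f))
(20*2)*(-105) + B(-9, 1) = (20*2)*(-105) + 3*1*(1 - 9) = 40*(-105) + 3*1*(-8) = -4200 - 24 = -4224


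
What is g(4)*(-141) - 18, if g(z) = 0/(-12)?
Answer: -18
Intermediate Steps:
g(z) = 0 (g(z) = 0*(-1/12) = 0)
g(4)*(-141) - 18 = 0*(-141) - 18 = 0 - 18 = -18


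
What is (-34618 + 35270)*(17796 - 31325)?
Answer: -8820908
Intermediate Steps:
(-34618 + 35270)*(17796 - 31325) = 652*(-13529) = -8820908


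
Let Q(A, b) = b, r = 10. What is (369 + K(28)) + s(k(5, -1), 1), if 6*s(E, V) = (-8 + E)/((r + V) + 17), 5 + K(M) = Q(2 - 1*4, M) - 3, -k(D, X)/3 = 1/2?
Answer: 130685/336 ≈ 388.94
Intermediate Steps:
k(D, X) = -3/2
K(M) = -8 + M (K(M) = -5 + (M - 3) = -5 + (-3 + M) = -8 + M)
s(E, V) = (-8 + E)/(6*(27 + V)) (s(E, V) = ((-8 + E)/((10 + V) + 17))/6 = ((-8 + E)/(27 + V))/6 = (-8 + E)/(6*(27 + V)))
(369 + K(28)) + s(k(5, -1), 1) = (369 + (-8 + 28)) + (-8 - 3/2)/(6*(27 + 1)) = (369 + 20) + (⅙)*(-19/2)/28 = 389 + (⅙)*(1/28)*(-19/2) = 389 - 19/336 = 130685/336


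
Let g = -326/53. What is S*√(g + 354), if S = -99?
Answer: -198*√244277/53 ≈ -1846.4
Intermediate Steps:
g = -326/53 (g = -326*1/53 = -326/53 ≈ -6.1509)
S*√(g + 354) = -99*√(-326/53 + 354) = -198*√244277/53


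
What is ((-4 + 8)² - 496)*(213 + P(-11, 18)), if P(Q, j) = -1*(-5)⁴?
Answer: 197760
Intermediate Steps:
P(Q, j) = -625 (P(Q, j) = -1*625 = -625)
((-4 + 8)² - 496)*(213 + P(-11, 18)) = ((-4 + 8)² - 496)*(213 - 625) = (4² - 496)*(-412) = (16 - 496)*(-412) = -480*(-412) = 197760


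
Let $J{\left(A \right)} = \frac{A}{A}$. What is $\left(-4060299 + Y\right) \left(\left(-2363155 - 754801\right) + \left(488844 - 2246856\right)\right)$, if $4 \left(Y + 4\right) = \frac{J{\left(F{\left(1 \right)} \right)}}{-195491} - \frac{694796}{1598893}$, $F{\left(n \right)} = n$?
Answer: $\frac{131664172446326542249360}{6650408329} \approx 1.9798 \cdot 10^{13}$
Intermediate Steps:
$J{\left(A \right)} = 1$
$Y = - \frac{5136935027137}{1250276765852}$ ($Y = -4 + \frac{1 \frac{1}{-195491} - \frac{694796}{1598893}}{4} = -4 + \frac{1 \left(- \frac{1}{195491}\right) - \frac{694796}{1598893}}{4} = -4 + \frac{- \frac{1}{195491} - \frac{694796}{1598893}}{4} = -4 + \frac{1}{4} \left(- \frac{135827963729}{312569191463}\right) = -4 - \frac{135827963729}{1250276765852} = - \frac{5136935027137}{1250276765852} \approx -4.1086$)
$\left(-4060299 + Y\right) \left(\left(-2363155 - 754801\right) + \left(488844 - 2246856\right)\right) = \left(-4060299 - \frac{5136935027137}{1250276765852}\right) \left(\left(-2363155 - 754801\right) + \left(488844 - 2246856\right)\right) = - \frac{5076502639047136885 \left(\left(-2363155 - 754801\right) - 1758012\right)}{1250276765852} = - \frac{5076502639047136885 \left(-3117956 - 1758012\right)}{1250276765852} = \left(- \frac{5076502639047136885}{1250276765852}\right) \left(-4875968\right) = \frac{131664172446326542249360}{6650408329}$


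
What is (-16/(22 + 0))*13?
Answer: -104/11 ≈ -9.4545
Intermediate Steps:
(-16/(22 + 0))*13 = (-16/22)*13 = ((1/22)*(-16))*13 = -8/11*13 = -104/11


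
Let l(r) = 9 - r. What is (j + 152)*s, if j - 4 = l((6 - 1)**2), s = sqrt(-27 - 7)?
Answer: 140*I*sqrt(34) ≈ 816.33*I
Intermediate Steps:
s = I*sqrt(34) (s = sqrt(-34) = I*sqrt(34) ≈ 5.8309*I)
j = -12 (j = 4 + (9 - (6 - 1)**2) = 4 + (9 - 1*5**2) = 4 + (9 - 1*25) = 4 + (9 - 25) = 4 - 16 = -12)
(j + 152)*s = (-12 + 152)*(I*sqrt(34)) = 140*(I*sqrt(34)) = 140*I*sqrt(34)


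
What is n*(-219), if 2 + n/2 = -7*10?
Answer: 31536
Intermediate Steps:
n = -144 (n = -4 + 2*(-7*10) = -4 + 2*(-70) = -4 - 140 = -144)
n*(-219) = -144*(-219) = 31536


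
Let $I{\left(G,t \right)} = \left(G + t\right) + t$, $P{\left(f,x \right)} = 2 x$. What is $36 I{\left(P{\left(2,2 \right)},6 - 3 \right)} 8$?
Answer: $2880$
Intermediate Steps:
$I{\left(G,t \right)} = G + 2 t$
$36 I{\left(P{\left(2,2 \right)},6 - 3 \right)} 8 = 36 \left(2 \cdot 2 + 2 \left(6 - 3\right)\right) 8 = 36 \left(4 + 2 \left(6 - 3\right)\right) 8 = 36 \left(4 + 2 \cdot 3\right) 8 = 36 \left(4 + 6\right) 8 = 36 \cdot 10 \cdot 8 = 360 \cdot 8 = 2880$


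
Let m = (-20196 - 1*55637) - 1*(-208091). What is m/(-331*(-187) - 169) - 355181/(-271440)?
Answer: 301170439/87267960 ≈ 3.4511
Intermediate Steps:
m = 132258 (m = (-20196 - 55637) + 208091 = -75833 + 208091 = 132258)
m/(-331*(-187) - 169) - 355181/(-271440) = 132258/(-331*(-187) - 169) - 355181/(-271440) = 132258/(61897 - 169) - 355181*(-1/271440) = 132258/61728 + 355181/271440 = 132258*(1/61728) + 355181/271440 = 22043/10288 + 355181/271440 = 301170439/87267960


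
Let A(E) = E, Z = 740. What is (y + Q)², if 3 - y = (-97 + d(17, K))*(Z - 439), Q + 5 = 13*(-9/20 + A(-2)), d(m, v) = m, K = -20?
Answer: 231286931929/400 ≈ 5.7822e+8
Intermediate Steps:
Q = -737/20 (Q = -5 + 13*(-9/20 - 2) = -5 + 13*(-49/20) = -5 - 637/20 = -737/20 ≈ -36.850)
y = 24083 (y = 3 - (-97 + 17)*(740 - 439) = 3 - (-80)*301 = 3 - 1*(-24080) = 3 + 24080 = 24083)
(y + Q)² = (24083 - 737/20)² = (480923/20)² = 231286931929/400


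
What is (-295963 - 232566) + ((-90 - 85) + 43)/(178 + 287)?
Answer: -81922039/155 ≈ -5.2853e+5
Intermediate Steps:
(-295963 - 232566) + ((-90 - 85) + 43)/(178 + 287) = -528529 + (-175 + 43)/465 = -528529 + (1/465)*(-132) = -528529 - 44/155 = -81922039/155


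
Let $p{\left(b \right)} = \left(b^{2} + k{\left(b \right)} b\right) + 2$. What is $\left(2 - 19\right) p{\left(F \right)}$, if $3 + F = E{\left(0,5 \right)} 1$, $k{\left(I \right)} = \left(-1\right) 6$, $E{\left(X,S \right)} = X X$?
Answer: $-493$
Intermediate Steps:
$E{\left(X,S \right)} = X^{2}$
$k{\left(I \right)} = -6$
$F = -3$ ($F = -3 + 0^{2} \cdot 1 = -3 + 0 \cdot 1 = -3 + 0 = -3$)
$p{\left(b \right)} = 2 + b^{2} - 6 b$ ($p{\left(b \right)} = \left(b^{2} - 6 b\right) + 2 = 2 + b^{2} - 6 b$)
$\left(2 - 19\right) p{\left(F \right)} = \left(2 - 19\right) \left(2 + \left(-3\right)^{2} - -18\right) = - 17 \left(2 + 9 + 18\right) = \left(-17\right) 29 = -493$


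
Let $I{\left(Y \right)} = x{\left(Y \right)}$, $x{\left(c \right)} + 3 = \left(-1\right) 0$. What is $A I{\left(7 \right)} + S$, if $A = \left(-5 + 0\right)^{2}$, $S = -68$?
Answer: $-143$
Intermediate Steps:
$x{\left(c \right)} = -3$ ($x{\left(c \right)} = -3 - 0 = -3 + 0 = -3$)
$I{\left(Y \right)} = -3$
$A = 25$ ($A = \left(-5\right)^{2} = 25$)
$A I{\left(7 \right)} + S = 25 \left(-3\right) - 68 = -75 - 68 = -143$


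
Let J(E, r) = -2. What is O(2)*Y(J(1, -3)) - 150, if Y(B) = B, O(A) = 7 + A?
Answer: -168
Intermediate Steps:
O(2)*Y(J(1, -3)) - 150 = (7 + 2)*(-2) - 150 = 9*(-2) - 150 = -18 - 150 = -168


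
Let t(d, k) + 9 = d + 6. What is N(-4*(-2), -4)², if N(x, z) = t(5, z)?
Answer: 4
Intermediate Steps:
t(d, k) = -3 + d (t(d, k) = -9 + (d + 6) = -9 + (6 + d) = -3 + d)
N(x, z) = 2 (N(x, z) = -3 + 5 = 2)
N(-4*(-2), -4)² = 2² = 4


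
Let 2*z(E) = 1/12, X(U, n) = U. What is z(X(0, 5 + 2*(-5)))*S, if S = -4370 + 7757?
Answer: 1129/8 ≈ 141.13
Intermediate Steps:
z(E) = 1/24 (z(E) = (1/2)/12 = (1/2)*(1/12) = 1/24)
S = 3387
z(X(0, 5 + 2*(-5)))*S = (1/24)*3387 = 1129/8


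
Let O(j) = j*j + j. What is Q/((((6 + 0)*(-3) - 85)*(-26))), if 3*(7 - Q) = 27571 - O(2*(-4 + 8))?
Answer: -13739/4017 ≈ -3.4202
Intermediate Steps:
O(j) = j + j² (O(j) = j² + j = j + j²)
Q = -27478/3 (Q = 7 - (27571 - 2*(-4 + 8)*(1 + 2*(-4 + 8)))/3 = 7 - (27571 - 2*4*(1 + 2*4))/3 = 7 - (27571 - 8*(1 + 8))/3 = 7 - (27571 - 8*9)/3 = 7 - (27571 - 1*72)/3 = 7 - (27571 - 72)/3 = 7 - ⅓*27499 = 7 - 27499/3 = -27478/3 ≈ -9159.3)
Q/((((6 + 0)*(-3) - 85)*(-26))) = -27478*(-1/(26*((6 + 0)*(-3) - 85)))/3 = -27478*(-1/(26*(6*(-3) - 85)))/3 = -27478*(-1/(26*(-18 - 85)))/3 = -27478/(3*((-103*(-26)))) = -27478/3/2678 = -27478/3*1/2678 = -13739/4017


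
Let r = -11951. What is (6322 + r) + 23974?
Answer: 18345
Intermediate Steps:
(6322 + r) + 23974 = (6322 - 11951) + 23974 = -5629 + 23974 = 18345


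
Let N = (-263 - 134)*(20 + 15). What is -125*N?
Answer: 1736875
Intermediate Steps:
N = -13895 (N = -397*35 = -13895)
-125*N = -125*(-13895) = 1736875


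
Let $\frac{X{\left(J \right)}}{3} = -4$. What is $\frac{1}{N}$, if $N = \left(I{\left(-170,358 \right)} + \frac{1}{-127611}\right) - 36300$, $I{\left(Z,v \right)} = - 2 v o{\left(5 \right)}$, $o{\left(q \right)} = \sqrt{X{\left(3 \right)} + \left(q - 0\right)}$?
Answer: $- \frac{591129793879911}{21516450190484650633} + \frac{11659750201836 i \sqrt{7}}{21516450190484650633} \approx -2.7473 \cdot 10^{-5} + 1.4337 \cdot 10^{-6} i$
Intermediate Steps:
$X{\left(J \right)} = -12$ ($X{\left(J \right)} = 3 \left(-4\right) = -12$)
$o{\left(q \right)} = \sqrt{-12 + q}$ ($o{\left(q \right)} = \sqrt{-12 + \left(q - 0\right)} = \sqrt{-12 + \left(q + 0\right)} = \sqrt{-12 + q}$)
$I{\left(Z,v \right)} = - 2 i v \sqrt{7}$ ($I{\left(Z,v \right)} = - 2 v \sqrt{-12 + 5} = - 2 v \sqrt{-7} = - 2 v i \sqrt{7} = - 2 i v \sqrt{7}$)
$N = - \frac{4632279301}{127611} - 716 i \sqrt{7}$ ($N = \left(\left(-2\right) i 358 \sqrt{7} + \frac{1}{-127611}\right) - 36300 = \left(- 716 i \sqrt{7} - \frac{1}{127611}\right) - 36300 = \left(- \frac{1}{127611} - 716 i \sqrt{7}\right) - 36300 = - \frac{4632279301}{127611} - 716 i \sqrt{7} \approx -36300.0 - 1894.4 i$)
$\frac{1}{N} = \frac{1}{- \frac{4632279301}{127611} - 716 i \sqrt{7}}$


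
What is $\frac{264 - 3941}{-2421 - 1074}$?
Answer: $\frac{3677}{3495} \approx 1.0521$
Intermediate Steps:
$\frac{264 - 3941}{-2421 - 1074} = - \frac{3677}{-3495} = \left(-3677\right) \left(- \frac{1}{3495}\right) = \frac{3677}{3495}$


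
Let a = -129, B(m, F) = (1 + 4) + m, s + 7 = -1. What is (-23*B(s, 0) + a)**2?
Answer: 3600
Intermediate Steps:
s = -8 (s = -7 - 1 = -8)
B(m, F) = 5 + m
(-23*B(s, 0) + a)**2 = (-23*(5 - 8) - 129)**2 = (-23*(-3) - 129)**2 = (69 - 129)**2 = (-60)**2 = 3600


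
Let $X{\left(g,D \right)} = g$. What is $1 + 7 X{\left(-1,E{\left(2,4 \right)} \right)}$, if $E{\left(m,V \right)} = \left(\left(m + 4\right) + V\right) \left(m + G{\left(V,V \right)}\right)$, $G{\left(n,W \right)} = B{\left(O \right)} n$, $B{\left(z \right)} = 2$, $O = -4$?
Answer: $-6$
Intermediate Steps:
$G{\left(n,W \right)} = 2 n$
$E{\left(m,V \right)} = \left(m + 2 V\right) \left(4 + V + m\right)$ ($E{\left(m,V \right)} = \left(\left(m + 4\right) + V\right) \left(m + 2 V\right) = \left(\left(4 + m\right) + V\right) \left(m + 2 V\right) = \left(4 + V + m\right) \left(m + 2 V\right) = \left(m + 2 V\right) \left(4 + V + m\right)$)
$1 + 7 X{\left(-1,E{\left(2,4 \right)} \right)} = 1 + 7 \left(-1\right) = 1 - 7 = -6$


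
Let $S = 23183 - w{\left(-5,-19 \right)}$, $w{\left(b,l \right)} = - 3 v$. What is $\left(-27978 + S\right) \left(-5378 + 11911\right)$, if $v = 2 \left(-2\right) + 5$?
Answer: $-31306136$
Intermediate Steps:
$v = 1$ ($v = -4 + 5 = 1$)
$w{\left(b,l \right)} = -3$ ($w{\left(b,l \right)} = \left(-3\right) 1 = -3$)
$S = 23186$ ($S = 23183 - -3 = 23183 + 3 = 23186$)
$\left(-27978 + S\right) \left(-5378 + 11911\right) = \left(-27978 + 23186\right) \left(-5378 + 11911\right) = \left(-4792\right) 6533 = -31306136$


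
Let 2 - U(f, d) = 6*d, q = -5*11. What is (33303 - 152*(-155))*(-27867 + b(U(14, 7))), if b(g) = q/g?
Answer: -12676184275/8 ≈ -1.5845e+9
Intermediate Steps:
q = -55
U(f, d) = 2 - 6*d
b(g) = -55/g
(33303 - 152*(-155))*(-27867 + b(U(14, 7))) = (33303 - 152*(-155))*(-27867 - 55/(2 - 6*7)) = (33303 + 23560)*(-27867 - 55/(2 - 42)) = 56863*(-27867 - 55/(-40)) = 56863*(-27867 - 55*(-1/40)) = 56863*(-27867 + 11/8) = 56863*(-222925/8) = -12676184275/8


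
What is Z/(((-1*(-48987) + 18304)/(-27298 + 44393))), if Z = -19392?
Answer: -331506240/67291 ≈ -4926.5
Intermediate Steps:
Z/(((-1*(-48987) + 18304)/(-27298 + 44393))) = -19392*(-27298 + 44393)/(-1*(-48987) + 18304) = -19392*17095/(48987 + 18304) = -19392/(67291*(1/17095)) = -19392/67291/17095 = -19392*17095/67291 = -331506240/67291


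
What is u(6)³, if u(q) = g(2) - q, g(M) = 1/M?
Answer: -1331/8 ≈ -166.38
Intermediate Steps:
u(q) = ½ - q (u(q) = 1/2 - q = ½ - q)
u(6)³ = (½ - 1*6)³ = (½ - 6)³ = (-11/2)³ = -1331/8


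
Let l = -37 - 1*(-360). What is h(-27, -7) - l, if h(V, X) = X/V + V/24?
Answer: -69955/216 ≈ -323.87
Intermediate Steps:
h(V, X) = V/24 + X/V (h(V, X) = X/V + V*(1/24) = X/V + V/24 = V/24 + X/V)
l = 323 (l = -37 + 360 = 323)
h(-27, -7) - l = ((1/24)*(-27) - 7/(-27)) - 1*323 = (-9/8 - 7*(-1/27)) - 323 = (-9/8 + 7/27) - 323 = -187/216 - 323 = -69955/216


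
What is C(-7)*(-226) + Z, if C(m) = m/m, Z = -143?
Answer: -369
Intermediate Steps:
C(m) = 1
C(-7)*(-226) + Z = 1*(-226) - 143 = -226 - 143 = -369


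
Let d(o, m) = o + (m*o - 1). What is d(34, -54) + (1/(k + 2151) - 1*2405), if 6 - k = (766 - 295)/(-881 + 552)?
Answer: -2988201463/710124 ≈ -4208.0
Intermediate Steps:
d(o, m) = -1 + o + m*o (d(o, m) = o + (-1 + m*o) = -1 + o + m*o)
k = 2445/329 (k = 6 - (766 - 295)/(-881 + 552) = 6 - 471/(-329) = 6 - 471*(-1)/329 = 6 - 1*(-471/329) = 6 + 471/329 = 2445/329 ≈ 7.4316)
d(34, -54) + (1/(k + 2151) - 1*2405) = (-1 + 34 - 54*34) + (1/(2445/329 + 2151) - 1*2405) = (-1 + 34 - 1836) + (1/(710124/329) - 2405) = -1803 + (329/710124 - 2405) = -1803 - 1707847891/710124 = -2988201463/710124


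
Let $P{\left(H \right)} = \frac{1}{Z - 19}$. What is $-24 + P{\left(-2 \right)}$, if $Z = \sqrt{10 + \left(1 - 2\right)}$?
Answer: $- \frac{385}{16} \approx -24.063$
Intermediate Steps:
$Z = 3$ ($Z = \sqrt{10 + \left(1 - 2\right)} = \sqrt{10 - 1} = \sqrt{9} = 3$)
$P{\left(H \right)} = - \frac{1}{16}$ ($P{\left(H \right)} = \frac{1}{3 - 19} = \frac{1}{-16} = - \frac{1}{16}$)
$-24 + P{\left(-2 \right)} = -24 - \frac{1}{16} = - \frac{385}{16}$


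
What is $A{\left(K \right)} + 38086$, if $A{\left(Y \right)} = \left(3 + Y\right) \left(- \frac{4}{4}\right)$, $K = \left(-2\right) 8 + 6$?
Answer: $38093$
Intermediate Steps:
$K = -10$ ($K = -16 + 6 = -10$)
$A{\left(Y \right)} = -3 - Y$ ($A{\left(Y \right)} = \left(3 + Y\right) \left(\left(-4\right) \frac{1}{4}\right) = \left(3 + Y\right) \left(-1\right) = -3 - Y$)
$A{\left(K \right)} + 38086 = \left(-3 - -10\right) + 38086 = \left(-3 + 10\right) + 38086 = 7 + 38086 = 38093$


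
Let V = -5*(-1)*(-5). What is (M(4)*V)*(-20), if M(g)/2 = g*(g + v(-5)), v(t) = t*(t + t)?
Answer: 216000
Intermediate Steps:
v(t) = 2*t² (v(t) = t*(2*t) = 2*t²)
V = -25 (V = 5*(-5) = -25)
M(g) = 2*g*(50 + g) (M(g) = 2*(g*(g + 2*(-5)²)) = 2*(g*(g + 2*25)) = 2*(g*(g + 50)) = 2*(g*(50 + g)) = 2*g*(50 + g))
(M(4)*V)*(-20) = ((2*4*(50 + 4))*(-25))*(-20) = ((2*4*54)*(-25))*(-20) = (432*(-25))*(-20) = -10800*(-20) = 216000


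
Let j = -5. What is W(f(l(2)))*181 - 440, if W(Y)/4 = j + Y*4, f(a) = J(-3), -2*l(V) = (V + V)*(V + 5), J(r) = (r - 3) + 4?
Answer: -9852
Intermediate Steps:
J(r) = 1 + r (J(r) = (-3 + r) + 4 = 1 + r)
l(V) = -V*(5 + V) (l(V) = -(V + V)*(V + 5)/2 = -2*V*(5 + V)/2 = -V*(5 + V))
f(a) = -2 (f(a) = 1 - 3 = -2)
W(Y) = -20 + 16*Y (W(Y) = 4*(-5 + Y*4) = 4*(-5 + 4*Y) = -20 + 16*Y)
W(f(l(2)))*181 - 440 = (-20 + 16*(-2))*181 - 440 = (-20 - 32)*181 - 440 = -52*181 - 440 = -9412 - 440 = -9852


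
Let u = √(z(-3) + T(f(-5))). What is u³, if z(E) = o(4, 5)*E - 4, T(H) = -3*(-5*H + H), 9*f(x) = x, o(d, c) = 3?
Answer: -59*I*√177/9 ≈ -87.216*I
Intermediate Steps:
f(x) = x/9
T(H) = 12*H (T(H) = -(-12)*H = 12*H)
z(E) = -4 + 3*E (z(E) = 3*E - 4 = -4 + 3*E)
u = I*√177/3 (u = √((-4 + 3*(-3)) + 12*((⅑)*(-5))) = √((-4 - 9) + 12*(-5/9)) = √(-13 - 20/3) = √(-59/3) = I*√177/3 ≈ 4.4347*I)
u³ = (I*√177/3)³ = -59*I*√177/9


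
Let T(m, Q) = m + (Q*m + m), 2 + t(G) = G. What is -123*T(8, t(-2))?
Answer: 1968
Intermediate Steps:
t(G) = -2 + G
T(m, Q) = 2*m + Q*m (T(m, Q) = m + (m + Q*m) = 2*m + Q*m)
-123*T(8, t(-2)) = -984*(2 + (-2 - 2)) = -984*(2 - 4) = -984*(-2) = -123*(-16) = 1968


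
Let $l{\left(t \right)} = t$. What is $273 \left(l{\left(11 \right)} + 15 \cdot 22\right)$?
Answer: $93093$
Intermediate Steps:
$273 \left(l{\left(11 \right)} + 15 \cdot 22\right) = 273 \left(11 + 15 \cdot 22\right) = 273 \left(11 + 330\right) = 273 \cdot 341 = 93093$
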